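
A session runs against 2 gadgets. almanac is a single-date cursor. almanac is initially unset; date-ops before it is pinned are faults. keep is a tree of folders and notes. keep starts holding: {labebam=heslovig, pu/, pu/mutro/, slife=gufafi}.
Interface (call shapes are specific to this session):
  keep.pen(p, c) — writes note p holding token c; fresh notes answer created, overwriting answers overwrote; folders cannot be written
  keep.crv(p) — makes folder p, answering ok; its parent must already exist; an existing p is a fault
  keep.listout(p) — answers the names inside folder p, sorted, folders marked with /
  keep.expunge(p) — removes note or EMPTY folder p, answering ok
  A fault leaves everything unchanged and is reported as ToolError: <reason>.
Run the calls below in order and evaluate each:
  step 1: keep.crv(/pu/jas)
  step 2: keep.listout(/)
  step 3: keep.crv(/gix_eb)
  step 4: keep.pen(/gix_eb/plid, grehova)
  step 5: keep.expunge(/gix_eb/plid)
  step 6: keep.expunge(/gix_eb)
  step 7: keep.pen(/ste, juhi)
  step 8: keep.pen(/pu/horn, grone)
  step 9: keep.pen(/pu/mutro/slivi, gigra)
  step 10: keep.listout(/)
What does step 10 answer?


Answer: [labebam, pu/, slife, ste]

Derivation:
Then crv passing p→/pu/jas, and see ok.
Then listout passing p→/, → [labebam, pu/, slife].
I use crv passing p→/gix_eb, and observe ok.
Then pen passing p→/gix_eb/plid, c→grehova, → created.
I use expunge passing p→/gix_eb/plid, giving ok.
Then expunge passing p→/gix_eb, giving ok.
Then pen passing p→/ste, c→juhi, and observe created.
Invoking pen passing p→/pu/horn, c→grone, and see created.
Next I call pen passing p→/pu/mutro/slivi, c→gigra, giving created.
I run listout passing p→/, → [labebam, pu/, slife, ste].


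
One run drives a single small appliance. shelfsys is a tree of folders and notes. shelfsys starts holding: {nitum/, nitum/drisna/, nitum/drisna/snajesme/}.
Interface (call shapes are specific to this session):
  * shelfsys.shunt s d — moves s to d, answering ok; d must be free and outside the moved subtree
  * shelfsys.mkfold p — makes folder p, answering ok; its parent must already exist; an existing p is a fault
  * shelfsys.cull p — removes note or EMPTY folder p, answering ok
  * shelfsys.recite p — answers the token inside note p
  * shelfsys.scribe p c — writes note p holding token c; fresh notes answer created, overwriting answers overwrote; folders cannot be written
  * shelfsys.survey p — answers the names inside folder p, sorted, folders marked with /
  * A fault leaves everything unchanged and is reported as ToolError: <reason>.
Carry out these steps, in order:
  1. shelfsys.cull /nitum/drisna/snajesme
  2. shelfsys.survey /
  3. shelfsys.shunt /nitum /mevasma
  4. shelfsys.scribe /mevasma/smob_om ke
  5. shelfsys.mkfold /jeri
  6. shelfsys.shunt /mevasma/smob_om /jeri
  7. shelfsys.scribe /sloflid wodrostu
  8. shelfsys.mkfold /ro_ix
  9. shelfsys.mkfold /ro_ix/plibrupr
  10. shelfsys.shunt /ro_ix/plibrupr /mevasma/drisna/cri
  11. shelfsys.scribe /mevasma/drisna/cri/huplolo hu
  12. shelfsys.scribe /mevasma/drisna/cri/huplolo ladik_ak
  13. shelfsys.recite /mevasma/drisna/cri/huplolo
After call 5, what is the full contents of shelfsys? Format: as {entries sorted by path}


Answer: {jeri/, mevasma/, mevasma/drisna/, mevasma/smob_om=ke}

Derivation:
I try shelfsys.cull on /nitum/drisna/snajesme, and see ok.
Next I call shelfsys.survey on /, — result: [nitum/].
Next I call shelfsys.shunt on /nitum, /mevasma, and observe ok.
Using shelfsys.scribe on /mevasma/smob_om, ke: created.
I invoke shelfsys.mkfold on /jeri, which returns ok.
Invoking shelfsys.shunt on /mevasma/smob_om, /jeri, which returns ToolError: exists.
Now I run shelfsys.scribe on /sloflid, wodrostu, giving created.
I try shelfsys.mkfold on /ro_ix, and see ok.
I run shelfsys.mkfold on /ro_ix/plibrupr, and get ok.
Using shelfsys.shunt on /ro_ix/plibrupr, /mevasma/drisna/cri, and observe ok.
Now I run shelfsys.scribe on /mevasma/drisna/cri/huplolo, hu, yielding created.
Invoking shelfsys.scribe on /mevasma/drisna/cri/huplolo, ladik_ak, and see overwrote.
Then shelfsys.recite on /mevasma/drisna/cri/huplolo, and see ladik_ak.


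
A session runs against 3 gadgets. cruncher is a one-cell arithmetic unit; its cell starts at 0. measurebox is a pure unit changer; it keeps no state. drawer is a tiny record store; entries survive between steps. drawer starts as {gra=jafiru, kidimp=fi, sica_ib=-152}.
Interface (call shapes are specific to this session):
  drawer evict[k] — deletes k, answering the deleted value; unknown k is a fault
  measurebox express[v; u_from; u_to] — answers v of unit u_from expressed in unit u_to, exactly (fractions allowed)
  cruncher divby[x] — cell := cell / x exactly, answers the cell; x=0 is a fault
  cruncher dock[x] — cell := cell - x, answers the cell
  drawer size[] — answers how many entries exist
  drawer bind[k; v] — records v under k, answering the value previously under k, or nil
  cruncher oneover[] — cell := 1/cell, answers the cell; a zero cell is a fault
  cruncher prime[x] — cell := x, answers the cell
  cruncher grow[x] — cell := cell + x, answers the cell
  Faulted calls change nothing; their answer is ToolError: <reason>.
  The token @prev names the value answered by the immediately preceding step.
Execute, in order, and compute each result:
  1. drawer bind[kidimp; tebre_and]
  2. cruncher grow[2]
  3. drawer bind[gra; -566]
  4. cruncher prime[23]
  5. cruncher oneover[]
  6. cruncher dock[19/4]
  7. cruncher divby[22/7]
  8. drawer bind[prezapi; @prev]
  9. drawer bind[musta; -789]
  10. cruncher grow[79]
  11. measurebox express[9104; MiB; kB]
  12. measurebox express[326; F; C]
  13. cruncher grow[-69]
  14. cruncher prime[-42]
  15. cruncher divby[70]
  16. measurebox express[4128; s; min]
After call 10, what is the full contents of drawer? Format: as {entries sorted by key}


I use drawer bind(kidimp, tebre_and), giving fi.
Invoking cruncher grow(2), yielding 2.
I try drawer bind(gra, -566), → jafiru.
Invoking cruncher prime(23), → 23.
I invoke cruncher oneover, which returns 1/23.
I invoke cruncher dock(19/4), — result: -433/92.
I call cruncher divby(22/7), and get -3031/2024.
Calling drawer bind(prezapi, @prev), giving nil.
I call drawer bind(musta, -789), which returns nil.
I call cruncher grow(79), → 156865/2024.
I call measurebox express(9104, MiB, kB), and observe 1193279488/125.
I run measurebox express(326, F, C), which returns 490/3.
Then cruncher grow(-69), and see 17209/2024.
I use cruncher prime(-42), — result: -42.
Using cruncher divby(70), giving -3/5.
Next I call measurebox express(4128, s, min), → 344/5.

Answer: {gra=-566, kidimp=tebre_and, musta=-789, prezapi=-3031/2024, sica_ib=-152}


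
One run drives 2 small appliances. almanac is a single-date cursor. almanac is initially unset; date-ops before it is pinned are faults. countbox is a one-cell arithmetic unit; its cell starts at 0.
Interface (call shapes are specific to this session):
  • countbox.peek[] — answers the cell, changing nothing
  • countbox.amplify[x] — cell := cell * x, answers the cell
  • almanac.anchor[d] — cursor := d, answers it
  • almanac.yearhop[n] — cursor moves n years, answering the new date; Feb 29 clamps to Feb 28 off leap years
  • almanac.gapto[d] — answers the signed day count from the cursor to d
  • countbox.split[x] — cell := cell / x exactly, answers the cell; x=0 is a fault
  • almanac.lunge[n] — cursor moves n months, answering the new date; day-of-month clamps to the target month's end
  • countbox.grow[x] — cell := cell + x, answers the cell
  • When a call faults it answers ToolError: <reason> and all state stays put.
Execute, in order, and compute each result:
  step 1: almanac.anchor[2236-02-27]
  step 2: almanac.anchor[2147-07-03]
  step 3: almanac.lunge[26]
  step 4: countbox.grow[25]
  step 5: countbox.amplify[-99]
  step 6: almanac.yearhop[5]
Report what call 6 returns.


Do: almanac.anchor[2236-02-27]
See: 2236-02-27
Do: almanac.anchor[2147-07-03]
See: 2147-07-03
Do: almanac.lunge[26]
See: 2149-09-03
Do: countbox.grow[25]
See: 25
Do: countbox.amplify[-99]
See: -2475
Do: almanac.yearhop[5]
See: 2154-09-03

Answer: 2154-09-03


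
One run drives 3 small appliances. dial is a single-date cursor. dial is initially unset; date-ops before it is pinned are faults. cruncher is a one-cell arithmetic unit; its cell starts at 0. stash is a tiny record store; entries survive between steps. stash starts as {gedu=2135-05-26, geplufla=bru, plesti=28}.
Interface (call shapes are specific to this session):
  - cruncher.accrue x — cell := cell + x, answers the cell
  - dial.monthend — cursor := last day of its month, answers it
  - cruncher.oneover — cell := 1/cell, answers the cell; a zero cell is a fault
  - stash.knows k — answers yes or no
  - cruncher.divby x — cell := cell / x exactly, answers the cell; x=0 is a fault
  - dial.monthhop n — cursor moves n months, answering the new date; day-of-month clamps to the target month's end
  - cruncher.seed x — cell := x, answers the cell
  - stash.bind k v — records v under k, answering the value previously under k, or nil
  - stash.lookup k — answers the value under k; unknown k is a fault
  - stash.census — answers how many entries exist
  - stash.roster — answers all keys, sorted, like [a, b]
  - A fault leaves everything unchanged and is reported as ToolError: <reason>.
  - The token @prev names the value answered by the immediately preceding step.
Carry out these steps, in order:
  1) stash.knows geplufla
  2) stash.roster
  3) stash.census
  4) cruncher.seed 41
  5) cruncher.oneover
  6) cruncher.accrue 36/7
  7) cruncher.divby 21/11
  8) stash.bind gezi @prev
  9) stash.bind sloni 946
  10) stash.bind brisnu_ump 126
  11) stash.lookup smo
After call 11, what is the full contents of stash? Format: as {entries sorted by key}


~$ knows k→geplufla
[out] yes
~$ roster
[out] [gedu, geplufla, plesti]
~$ census
[out] 3
~$ seed x→41
[out] 41
~$ oneover
[out] 1/41
~$ accrue x→36/7
[out] 1483/287
~$ divby x→21/11
[out] 16313/6027
~$ bind k→gezi v→@prev
[out] nil
~$ bind k→sloni v→946
[out] nil
~$ bind k→brisnu_ump v→126
[out] nil
~$ lookup k→smo
[out] ToolError: no such key smo

Answer: {brisnu_ump=126, gedu=2135-05-26, geplufla=bru, gezi=16313/6027, plesti=28, sloni=946}


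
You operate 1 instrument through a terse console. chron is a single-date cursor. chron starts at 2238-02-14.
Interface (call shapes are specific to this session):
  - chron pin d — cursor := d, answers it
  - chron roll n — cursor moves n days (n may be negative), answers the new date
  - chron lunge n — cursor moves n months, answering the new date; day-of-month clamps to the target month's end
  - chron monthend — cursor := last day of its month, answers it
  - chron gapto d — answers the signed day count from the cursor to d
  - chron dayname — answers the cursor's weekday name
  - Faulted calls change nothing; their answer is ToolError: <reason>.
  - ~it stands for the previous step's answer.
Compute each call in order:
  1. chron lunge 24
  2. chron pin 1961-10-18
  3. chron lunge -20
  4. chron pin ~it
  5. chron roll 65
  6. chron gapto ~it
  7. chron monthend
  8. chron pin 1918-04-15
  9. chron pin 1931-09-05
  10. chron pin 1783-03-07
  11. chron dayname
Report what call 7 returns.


Answer: 1960-04-30

Derivation:
// chron lunge(24) == 2240-02-14
// chron pin(1961-10-18) == 1961-10-18
// chron lunge(-20) == 1960-02-18
// chron pin(~it) == 1960-02-18
// chron roll(65) == 1960-04-23
// chron gapto(~it) == 0
// chron monthend() == 1960-04-30
// chron pin(1918-04-15) == 1918-04-15
// chron pin(1931-09-05) == 1931-09-05
// chron pin(1783-03-07) == 1783-03-07
// chron dayname() == Friday


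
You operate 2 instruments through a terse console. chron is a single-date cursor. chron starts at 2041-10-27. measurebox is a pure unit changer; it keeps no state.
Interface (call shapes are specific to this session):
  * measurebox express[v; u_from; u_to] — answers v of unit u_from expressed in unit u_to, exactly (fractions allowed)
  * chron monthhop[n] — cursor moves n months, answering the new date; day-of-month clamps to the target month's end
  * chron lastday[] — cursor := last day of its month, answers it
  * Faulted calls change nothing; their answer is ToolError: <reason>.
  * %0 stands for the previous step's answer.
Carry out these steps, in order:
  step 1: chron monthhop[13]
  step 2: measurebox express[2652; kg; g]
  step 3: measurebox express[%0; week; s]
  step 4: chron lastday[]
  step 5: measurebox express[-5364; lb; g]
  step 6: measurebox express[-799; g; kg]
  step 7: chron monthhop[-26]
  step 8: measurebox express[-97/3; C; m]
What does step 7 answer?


-- 1. chron monthhop(13) -> 2042-11-27
-- 2. measurebox express(2652, kg, g) -> 2652000
-- 3. measurebox express(%0, week, s) -> 1603929600000
-- 4. chron lastday() -> 2042-11-30
-- 5. measurebox express(-5364, lb, g) -> -60826736817/25000
-- 6. measurebox express(-799, g, kg) -> -799/1000
-- 7. chron monthhop(-26) -> 2040-09-30
-- 8. measurebox express(-97/3, C, m) -> ToolError: incompatible units

Answer: 2040-09-30


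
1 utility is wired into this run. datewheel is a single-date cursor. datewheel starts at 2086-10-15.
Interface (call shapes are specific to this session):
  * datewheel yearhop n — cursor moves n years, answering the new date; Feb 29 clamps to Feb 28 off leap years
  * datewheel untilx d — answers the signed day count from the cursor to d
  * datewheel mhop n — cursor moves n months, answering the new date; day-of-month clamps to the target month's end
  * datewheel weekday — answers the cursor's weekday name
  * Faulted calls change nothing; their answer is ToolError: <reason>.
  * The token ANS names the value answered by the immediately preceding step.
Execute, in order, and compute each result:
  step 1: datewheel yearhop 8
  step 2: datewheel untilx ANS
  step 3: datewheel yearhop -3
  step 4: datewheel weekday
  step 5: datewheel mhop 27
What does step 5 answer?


Answer: 2094-01-15

Derivation:
% datewheel yearhop n: 8
:: 2094-10-15
% datewheel untilx d: ANS
:: 0
% datewheel yearhop n: -3
:: 2091-10-15
% datewheel weekday
:: Monday
% datewheel mhop n: 27
:: 2094-01-15


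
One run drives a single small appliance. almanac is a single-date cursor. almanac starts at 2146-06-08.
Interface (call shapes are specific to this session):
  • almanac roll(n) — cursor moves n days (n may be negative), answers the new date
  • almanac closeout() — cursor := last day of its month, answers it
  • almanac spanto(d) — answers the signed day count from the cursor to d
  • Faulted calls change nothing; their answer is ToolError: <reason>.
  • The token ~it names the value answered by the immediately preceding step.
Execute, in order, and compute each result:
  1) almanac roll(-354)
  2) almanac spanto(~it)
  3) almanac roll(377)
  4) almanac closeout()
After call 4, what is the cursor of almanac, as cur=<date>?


==> almanac roll(n: -354)
<== 2145-06-19
==> almanac spanto(d: ~it)
<== 0
==> almanac roll(n: 377)
<== 2146-07-01
==> almanac closeout()
<== 2146-07-31

Answer: cur=2146-07-31


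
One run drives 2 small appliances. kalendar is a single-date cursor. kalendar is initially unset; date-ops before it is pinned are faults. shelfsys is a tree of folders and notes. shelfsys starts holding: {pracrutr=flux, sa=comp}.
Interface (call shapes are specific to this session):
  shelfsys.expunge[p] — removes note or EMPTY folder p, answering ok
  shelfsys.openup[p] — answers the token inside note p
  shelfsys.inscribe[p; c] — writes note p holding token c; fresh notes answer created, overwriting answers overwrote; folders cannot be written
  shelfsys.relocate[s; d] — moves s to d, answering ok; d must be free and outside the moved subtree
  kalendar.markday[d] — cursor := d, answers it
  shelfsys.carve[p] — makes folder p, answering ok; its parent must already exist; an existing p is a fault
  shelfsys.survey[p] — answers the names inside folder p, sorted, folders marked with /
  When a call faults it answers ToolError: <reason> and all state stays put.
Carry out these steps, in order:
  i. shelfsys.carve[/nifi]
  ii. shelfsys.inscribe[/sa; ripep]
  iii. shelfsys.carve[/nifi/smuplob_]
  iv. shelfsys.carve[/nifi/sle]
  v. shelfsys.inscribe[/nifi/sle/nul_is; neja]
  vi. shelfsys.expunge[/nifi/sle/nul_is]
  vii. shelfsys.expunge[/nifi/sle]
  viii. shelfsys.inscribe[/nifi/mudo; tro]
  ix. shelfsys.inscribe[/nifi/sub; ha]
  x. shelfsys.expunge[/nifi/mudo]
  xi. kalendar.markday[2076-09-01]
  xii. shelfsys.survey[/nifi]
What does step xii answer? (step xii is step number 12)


Answer: [smuplob_/, sub]

Derivation:
// 1. carve(p='/nifi') : ok
// 2. inscribe(p='/sa', c='ripep') : overwrote
// 3. carve(p='/nifi/smuplob_') : ok
// 4. carve(p='/nifi/sle') : ok
// 5. inscribe(p='/nifi/sle/nul_is', c='neja') : created
// 6. expunge(p='/nifi/sle/nul_is') : ok
// 7. expunge(p='/nifi/sle') : ok
// 8. inscribe(p='/nifi/mudo', c='tro') : created
// 9. inscribe(p='/nifi/sub', c='ha') : created
// 10. expunge(p='/nifi/mudo') : ok
// 11. markday(d='2076-09-01') : 2076-09-01
// 12. survey(p='/nifi') : [smuplob_/, sub]


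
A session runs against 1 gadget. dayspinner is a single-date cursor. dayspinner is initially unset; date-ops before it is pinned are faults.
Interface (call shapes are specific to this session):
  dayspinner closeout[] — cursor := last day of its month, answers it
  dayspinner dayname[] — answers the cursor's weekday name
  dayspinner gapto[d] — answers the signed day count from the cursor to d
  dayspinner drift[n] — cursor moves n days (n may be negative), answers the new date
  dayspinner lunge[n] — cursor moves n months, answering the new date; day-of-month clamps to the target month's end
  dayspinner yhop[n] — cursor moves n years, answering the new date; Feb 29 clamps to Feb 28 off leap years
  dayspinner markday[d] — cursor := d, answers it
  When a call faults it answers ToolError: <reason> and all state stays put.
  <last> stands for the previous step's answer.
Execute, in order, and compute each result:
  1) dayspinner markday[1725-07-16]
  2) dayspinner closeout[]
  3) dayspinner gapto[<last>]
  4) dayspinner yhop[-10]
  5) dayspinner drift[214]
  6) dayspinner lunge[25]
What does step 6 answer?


Answer: 1718-04-01

Derivation:
% dayspinner markday 1725-07-16
  1725-07-16
% dayspinner closeout
  1725-07-31
% dayspinner gapto <last>
  0
% dayspinner yhop -10
  1715-07-31
% dayspinner drift 214
  1716-03-01
% dayspinner lunge 25
  1718-04-01


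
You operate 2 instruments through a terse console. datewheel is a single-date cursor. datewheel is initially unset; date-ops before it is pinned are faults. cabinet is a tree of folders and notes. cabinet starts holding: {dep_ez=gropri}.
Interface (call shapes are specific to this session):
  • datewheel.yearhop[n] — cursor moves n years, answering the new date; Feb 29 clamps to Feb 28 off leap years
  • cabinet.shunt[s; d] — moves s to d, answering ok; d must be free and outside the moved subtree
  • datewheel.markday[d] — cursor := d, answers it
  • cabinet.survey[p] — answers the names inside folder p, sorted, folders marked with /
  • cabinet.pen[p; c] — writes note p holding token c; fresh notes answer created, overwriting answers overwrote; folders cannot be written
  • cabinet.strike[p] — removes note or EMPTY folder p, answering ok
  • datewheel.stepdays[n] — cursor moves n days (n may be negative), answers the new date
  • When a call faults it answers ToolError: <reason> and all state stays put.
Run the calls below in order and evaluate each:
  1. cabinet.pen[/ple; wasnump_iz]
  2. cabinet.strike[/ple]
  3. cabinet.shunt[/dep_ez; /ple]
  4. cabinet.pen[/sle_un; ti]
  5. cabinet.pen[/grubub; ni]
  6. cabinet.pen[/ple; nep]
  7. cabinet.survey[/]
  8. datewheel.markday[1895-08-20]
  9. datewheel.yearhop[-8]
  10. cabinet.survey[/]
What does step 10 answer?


-- 1. cabinet.pen(p: /ple, c: wasnump_iz) => created
-- 2. cabinet.strike(p: /ple) => ok
-- 3. cabinet.shunt(s: /dep_ez, d: /ple) => ok
-- 4. cabinet.pen(p: /sle_un, c: ti) => created
-- 5. cabinet.pen(p: /grubub, c: ni) => created
-- 6. cabinet.pen(p: /ple, c: nep) => overwrote
-- 7. cabinet.survey(p: /) => [grubub, ple, sle_un]
-- 8. datewheel.markday(d: 1895-08-20) => 1895-08-20
-- 9. datewheel.yearhop(n: -8) => 1887-08-20
-- 10. cabinet.survey(p: /) => [grubub, ple, sle_un]

Answer: [grubub, ple, sle_un]


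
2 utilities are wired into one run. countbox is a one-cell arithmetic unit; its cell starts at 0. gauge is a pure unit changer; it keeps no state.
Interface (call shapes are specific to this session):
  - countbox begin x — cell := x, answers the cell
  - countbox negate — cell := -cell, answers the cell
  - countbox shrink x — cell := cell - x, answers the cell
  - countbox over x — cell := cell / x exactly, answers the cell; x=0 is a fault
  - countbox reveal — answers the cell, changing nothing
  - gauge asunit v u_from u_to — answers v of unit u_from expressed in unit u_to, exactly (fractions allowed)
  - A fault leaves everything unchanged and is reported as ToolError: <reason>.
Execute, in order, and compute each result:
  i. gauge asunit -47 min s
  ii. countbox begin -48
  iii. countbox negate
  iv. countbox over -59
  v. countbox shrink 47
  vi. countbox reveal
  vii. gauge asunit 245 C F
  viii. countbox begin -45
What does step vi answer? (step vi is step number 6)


CALL gauge asunit[-47; min; s]
RET  -2820
CALL countbox begin[-48]
RET  -48
CALL countbox negate[]
RET  48
CALL countbox over[-59]
RET  -48/59
CALL countbox shrink[47]
RET  -2821/59
CALL countbox reveal[]
RET  -2821/59
CALL gauge asunit[245; C; F]
RET  473
CALL countbox begin[-45]
RET  -45

Answer: -2821/59


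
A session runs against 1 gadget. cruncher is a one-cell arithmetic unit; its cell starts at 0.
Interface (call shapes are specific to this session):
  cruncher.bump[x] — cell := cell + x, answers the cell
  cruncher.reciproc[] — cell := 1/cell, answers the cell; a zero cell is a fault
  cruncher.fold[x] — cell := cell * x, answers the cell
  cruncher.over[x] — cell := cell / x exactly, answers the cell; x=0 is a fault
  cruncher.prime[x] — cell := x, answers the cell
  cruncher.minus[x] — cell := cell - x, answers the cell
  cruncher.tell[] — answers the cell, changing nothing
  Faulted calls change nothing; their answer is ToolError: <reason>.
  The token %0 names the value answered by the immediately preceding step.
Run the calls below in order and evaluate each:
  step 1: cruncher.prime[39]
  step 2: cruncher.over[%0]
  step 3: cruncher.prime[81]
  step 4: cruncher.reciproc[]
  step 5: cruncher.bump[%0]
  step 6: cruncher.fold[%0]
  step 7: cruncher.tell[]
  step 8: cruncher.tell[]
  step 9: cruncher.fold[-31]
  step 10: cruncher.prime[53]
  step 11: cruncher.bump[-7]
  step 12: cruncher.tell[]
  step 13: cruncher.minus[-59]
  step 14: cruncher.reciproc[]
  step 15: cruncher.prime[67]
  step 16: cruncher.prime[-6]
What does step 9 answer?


Answer: -124/6561

Derivation:
// cruncher.prime(x: 39) -> 39
// cruncher.over(x: %0) -> 1
// cruncher.prime(x: 81) -> 81
// cruncher.reciproc() -> 1/81
// cruncher.bump(x: %0) -> 2/81
// cruncher.fold(x: %0) -> 4/6561
// cruncher.tell() -> 4/6561
// cruncher.tell() -> 4/6561
// cruncher.fold(x: -31) -> -124/6561
// cruncher.prime(x: 53) -> 53
// cruncher.bump(x: -7) -> 46
// cruncher.tell() -> 46
// cruncher.minus(x: -59) -> 105
// cruncher.reciproc() -> 1/105
// cruncher.prime(x: 67) -> 67
// cruncher.prime(x: -6) -> -6


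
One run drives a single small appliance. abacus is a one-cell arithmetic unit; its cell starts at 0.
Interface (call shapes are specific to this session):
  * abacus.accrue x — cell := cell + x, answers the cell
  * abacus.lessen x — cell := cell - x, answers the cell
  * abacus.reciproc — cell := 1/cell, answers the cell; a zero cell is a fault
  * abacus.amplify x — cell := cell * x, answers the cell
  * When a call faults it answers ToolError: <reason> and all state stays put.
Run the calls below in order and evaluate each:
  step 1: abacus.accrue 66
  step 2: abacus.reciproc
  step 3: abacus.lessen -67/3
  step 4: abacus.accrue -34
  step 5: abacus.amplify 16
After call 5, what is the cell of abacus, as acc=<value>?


Act: abacus.accrue[x=66]
Obs: 66
Act: abacus.reciproc[]
Obs: 1/66
Act: abacus.lessen[x=-67/3]
Obs: 1475/66
Act: abacus.accrue[x=-34]
Obs: -769/66
Act: abacus.amplify[x=16]
Obs: -6152/33

Answer: acc=-6152/33


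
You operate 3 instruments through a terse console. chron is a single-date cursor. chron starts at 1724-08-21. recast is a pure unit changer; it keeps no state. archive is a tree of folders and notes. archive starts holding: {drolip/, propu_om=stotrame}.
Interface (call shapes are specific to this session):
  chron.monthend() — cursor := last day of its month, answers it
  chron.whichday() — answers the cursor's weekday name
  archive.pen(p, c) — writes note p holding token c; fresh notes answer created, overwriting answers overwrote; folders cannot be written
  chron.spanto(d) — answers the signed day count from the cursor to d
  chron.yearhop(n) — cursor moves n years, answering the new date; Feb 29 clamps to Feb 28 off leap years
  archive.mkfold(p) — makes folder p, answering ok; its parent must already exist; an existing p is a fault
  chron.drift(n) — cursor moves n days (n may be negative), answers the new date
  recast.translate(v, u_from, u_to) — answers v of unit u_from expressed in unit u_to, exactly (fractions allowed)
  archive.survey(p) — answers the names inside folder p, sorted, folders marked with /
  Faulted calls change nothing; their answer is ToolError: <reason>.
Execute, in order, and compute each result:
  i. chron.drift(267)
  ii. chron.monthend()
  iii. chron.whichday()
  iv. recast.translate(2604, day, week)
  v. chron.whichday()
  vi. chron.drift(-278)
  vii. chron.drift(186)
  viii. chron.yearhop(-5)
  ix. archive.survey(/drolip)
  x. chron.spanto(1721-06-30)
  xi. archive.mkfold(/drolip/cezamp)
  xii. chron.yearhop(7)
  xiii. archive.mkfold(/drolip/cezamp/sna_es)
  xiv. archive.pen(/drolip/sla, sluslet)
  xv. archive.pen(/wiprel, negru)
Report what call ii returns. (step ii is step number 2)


Answer: 1725-05-31

Derivation:
→ chron.drift(n→267)
← 1725-05-15
→ chron.monthend()
← 1725-05-31
→ chron.whichday()
← Thursday
→ recast.translate(v→2604, u_from→day, u_to→week)
← 372
→ chron.whichday()
← Thursday
→ chron.drift(n→-278)
← 1724-08-26
→ chron.drift(n→186)
← 1725-02-28
→ chron.yearhop(n→-5)
← 1720-02-28
→ archive.survey(p→/drolip)
← []
→ chron.spanto(d→1721-06-30)
← 488
→ archive.mkfold(p→/drolip/cezamp)
← ok
→ chron.yearhop(n→7)
← 1727-02-28
→ archive.mkfold(p→/drolip/cezamp/sna_es)
← ok
→ archive.pen(p→/drolip/sla, c→sluslet)
← created
→ archive.pen(p→/wiprel, c→negru)
← created


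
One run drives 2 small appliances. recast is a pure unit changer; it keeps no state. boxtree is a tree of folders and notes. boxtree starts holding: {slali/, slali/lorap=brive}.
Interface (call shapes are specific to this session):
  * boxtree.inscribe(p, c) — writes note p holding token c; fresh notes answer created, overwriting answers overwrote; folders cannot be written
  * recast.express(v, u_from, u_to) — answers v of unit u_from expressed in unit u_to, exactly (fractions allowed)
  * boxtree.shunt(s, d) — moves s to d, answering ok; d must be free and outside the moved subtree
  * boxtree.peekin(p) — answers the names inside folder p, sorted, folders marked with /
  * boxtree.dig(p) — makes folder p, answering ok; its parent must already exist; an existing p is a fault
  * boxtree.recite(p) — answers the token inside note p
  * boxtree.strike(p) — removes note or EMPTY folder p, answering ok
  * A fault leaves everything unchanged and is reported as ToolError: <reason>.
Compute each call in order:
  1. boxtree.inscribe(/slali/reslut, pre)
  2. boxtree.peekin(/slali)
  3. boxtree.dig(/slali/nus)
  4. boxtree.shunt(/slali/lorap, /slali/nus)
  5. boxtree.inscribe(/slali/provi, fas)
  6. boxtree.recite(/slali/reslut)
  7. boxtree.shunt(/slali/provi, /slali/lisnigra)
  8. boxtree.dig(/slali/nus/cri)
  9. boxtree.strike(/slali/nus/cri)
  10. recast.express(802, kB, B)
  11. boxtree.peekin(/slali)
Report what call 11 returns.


Answer: [lisnigra, lorap, nus/, reslut]

Derivation:
-> boxtree.inscribe(p=/slali/reslut, c=pre)
<- created
-> boxtree.peekin(p=/slali)
<- [lorap, reslut]
-> boxtree.dig(p=/slali/nus)
<- ok
-> boxtree.shunt(s=/slali/lorap, d=/slali/nus)
<- ToolError: exists
-> boxtree.inscribe(p=/slali/provi, c=fas)
<- created
-> boxtree.recite(p=/slali/reslut)
<- pre
-> boxtree.shunt(s=/slali/provi, d=/slali/lisnigra)
<- ok
-> boxtree.dig(p=/slali/nus/cri)
<- ok
-> boxtree.strike(p=/slali/nus/cri)
<- ok
-> recast.express(v=802, u_from=kB, u_to=B)
<- 802000
-> boxtree.peekin(p=/slali)
<- [lisnigra, lorap, nus/, reslut]


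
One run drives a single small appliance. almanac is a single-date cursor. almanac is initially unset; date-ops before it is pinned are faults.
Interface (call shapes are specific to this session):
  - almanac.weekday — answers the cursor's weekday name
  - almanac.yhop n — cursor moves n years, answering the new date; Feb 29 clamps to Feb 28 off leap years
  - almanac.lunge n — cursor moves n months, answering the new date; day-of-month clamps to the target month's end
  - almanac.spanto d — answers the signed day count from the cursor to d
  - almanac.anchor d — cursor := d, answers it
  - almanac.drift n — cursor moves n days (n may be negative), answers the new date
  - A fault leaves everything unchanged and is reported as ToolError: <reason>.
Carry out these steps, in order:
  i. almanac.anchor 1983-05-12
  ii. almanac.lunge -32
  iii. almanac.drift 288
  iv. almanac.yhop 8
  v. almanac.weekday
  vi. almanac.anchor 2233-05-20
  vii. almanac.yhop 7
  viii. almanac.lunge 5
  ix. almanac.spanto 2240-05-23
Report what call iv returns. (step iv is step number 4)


Answer: 1989-06-27

Derivation:
·→ almanac.anchor(d='1983-05-12')
·← 1983-05-12
·→ almanac.lunge(n='-32')
·← 1980-09-12
·→ almanac.drift(n='288')
·← 1981-06-27
·→ almanac.yhop(n='8')
·← 1989-06-27
·→ almanac.weekday()
·← Tuesday
·→ almanac.anchor(d='2233-05-20')
·← 2233-05-20
·→ almanac.yhop(n='7')
·← 2240-05-20
·→ almanac.lunge(n='5')
·← 2240-10-20
·→ almanac.spanto(d='2240-05-23')
·← -150


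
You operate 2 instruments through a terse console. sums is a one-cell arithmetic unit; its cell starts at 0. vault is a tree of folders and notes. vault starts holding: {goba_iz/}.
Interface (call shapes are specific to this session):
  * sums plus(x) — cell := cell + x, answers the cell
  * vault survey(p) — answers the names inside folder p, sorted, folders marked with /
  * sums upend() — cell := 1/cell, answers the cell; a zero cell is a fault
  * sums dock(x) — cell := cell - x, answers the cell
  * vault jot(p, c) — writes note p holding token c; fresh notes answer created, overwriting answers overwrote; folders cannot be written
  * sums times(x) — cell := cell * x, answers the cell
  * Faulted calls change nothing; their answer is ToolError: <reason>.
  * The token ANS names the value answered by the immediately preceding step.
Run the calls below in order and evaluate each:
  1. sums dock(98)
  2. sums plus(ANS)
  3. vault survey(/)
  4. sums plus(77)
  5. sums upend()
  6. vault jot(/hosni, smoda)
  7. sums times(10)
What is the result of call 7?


Answer: -10/119

Derivation:
CALL sums dock[x=98]
RET  -98
CALL sums plus[x=ANS]
RET  -196
CALL vault survey[p=/]
RET  [goba_iz/]
CALL sums plus[x=77]
RET  -119
CALL sums upend[]
RET  -1/119
CALL vault jot[p=/hosni; c=smoda]
RET  created
CALL sums times[x=10]
RET  -10/119


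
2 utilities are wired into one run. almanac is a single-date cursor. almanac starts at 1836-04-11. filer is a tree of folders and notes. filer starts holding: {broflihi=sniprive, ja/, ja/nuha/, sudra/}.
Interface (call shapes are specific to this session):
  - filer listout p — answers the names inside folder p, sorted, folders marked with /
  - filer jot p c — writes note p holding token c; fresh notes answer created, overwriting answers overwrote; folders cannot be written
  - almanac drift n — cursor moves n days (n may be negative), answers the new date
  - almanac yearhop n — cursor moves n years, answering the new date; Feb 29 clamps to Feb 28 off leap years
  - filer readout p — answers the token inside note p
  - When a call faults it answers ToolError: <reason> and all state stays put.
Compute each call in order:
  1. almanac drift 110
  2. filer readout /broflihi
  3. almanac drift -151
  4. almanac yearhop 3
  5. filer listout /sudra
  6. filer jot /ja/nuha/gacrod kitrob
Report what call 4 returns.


I use almanac drift with n='110': 1836-07-30.
Then filer readout with p='/broflihi', which returns sniprive.
Now I run almanac drift with n='-151', and observe 1836-03-01.
Next I call almanac yearhop with n='3', — result: 1839-03-01.
I invoke filer listout with p='/sudra': [].
I invoke filer jot with p='/ja/nuha/gacrod', c='kitrob': created.

Answer: 1839-03-01


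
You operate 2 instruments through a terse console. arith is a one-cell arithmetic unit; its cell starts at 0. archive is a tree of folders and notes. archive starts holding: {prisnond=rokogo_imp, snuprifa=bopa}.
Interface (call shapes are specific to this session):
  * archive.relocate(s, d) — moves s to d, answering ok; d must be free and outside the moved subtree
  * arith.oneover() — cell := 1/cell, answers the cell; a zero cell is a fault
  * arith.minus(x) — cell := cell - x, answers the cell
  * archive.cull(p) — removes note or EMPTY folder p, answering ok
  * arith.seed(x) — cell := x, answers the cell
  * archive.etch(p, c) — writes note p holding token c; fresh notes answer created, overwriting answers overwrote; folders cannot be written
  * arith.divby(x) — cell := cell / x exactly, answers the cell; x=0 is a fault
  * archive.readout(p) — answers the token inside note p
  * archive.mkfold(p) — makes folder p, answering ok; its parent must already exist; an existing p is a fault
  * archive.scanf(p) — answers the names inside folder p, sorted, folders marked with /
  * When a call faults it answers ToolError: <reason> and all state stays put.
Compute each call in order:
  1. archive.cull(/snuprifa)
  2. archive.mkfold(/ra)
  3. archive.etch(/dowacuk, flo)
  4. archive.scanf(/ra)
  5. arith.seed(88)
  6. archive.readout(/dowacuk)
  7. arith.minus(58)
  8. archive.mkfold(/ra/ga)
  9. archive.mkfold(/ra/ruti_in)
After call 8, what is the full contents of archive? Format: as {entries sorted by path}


Answer: {dowacuk=flo, prisnond=rokogo_imp, ra/, ra/ga/}

Derivation:
>> archive.cull(p='/snuprifa')
<< ok
>> archive.mkfold(p='/ra')
<< ok
>> archive.etch(p='/dowacuk', c='flo')
<< created
>> archive.scanf(p='/ra')
<< []
>> arith.seed(x='88')
<< 88
>> archive.readout(p='/dowacuk')
<< flo
>> arith.minus(x='58')
<< 30
>> archive.mkfold(p='/ra/ga')
<< ok
>> archive.mkfold(p='/ra/ruti_in')
<< ok


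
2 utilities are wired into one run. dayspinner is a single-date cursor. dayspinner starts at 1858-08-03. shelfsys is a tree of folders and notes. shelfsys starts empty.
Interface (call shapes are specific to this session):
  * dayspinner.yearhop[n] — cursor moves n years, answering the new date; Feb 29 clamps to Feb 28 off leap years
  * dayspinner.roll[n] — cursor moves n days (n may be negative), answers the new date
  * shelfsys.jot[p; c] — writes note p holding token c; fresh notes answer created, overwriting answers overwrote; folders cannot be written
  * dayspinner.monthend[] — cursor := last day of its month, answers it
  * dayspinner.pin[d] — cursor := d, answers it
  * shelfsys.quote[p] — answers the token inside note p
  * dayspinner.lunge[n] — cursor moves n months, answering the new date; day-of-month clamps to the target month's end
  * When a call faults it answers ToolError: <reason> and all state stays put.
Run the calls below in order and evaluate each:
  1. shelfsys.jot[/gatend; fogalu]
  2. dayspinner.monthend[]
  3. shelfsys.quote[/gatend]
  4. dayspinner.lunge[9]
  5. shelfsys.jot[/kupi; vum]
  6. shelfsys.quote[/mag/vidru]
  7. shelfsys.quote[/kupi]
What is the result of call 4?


Answer: 1859-05-31

Derivation:
! shelfsys.jot(p: /gatend, c: fogalu) => created
! dayspinner.monthend() => 1858-08-31
! shelfsys.quote(p: /gatend) => fogalu
! dayspinner.lunge(n: 9) => 1859-05-31
! shelfsys.jot(p: /kupi, c: vum) => created
! shelfsys.quote(p: /mag/vidru) => ToolError: not found
! shelfsys.quote(p: /kupi) => vum


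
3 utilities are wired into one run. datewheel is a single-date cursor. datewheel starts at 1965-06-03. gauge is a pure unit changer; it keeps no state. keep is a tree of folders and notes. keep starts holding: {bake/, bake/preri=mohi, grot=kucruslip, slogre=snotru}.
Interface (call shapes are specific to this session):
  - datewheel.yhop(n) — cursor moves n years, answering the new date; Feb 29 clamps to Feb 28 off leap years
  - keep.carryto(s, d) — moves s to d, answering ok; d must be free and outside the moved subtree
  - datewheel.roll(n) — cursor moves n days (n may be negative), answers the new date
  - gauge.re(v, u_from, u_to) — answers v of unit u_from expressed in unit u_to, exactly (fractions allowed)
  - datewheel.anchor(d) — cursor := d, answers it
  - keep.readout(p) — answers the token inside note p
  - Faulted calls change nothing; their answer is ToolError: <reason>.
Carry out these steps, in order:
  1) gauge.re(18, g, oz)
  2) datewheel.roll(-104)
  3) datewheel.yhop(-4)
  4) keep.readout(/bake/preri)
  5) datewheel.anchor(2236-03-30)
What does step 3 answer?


·→ gauge.re(v=18, u_from=g, u_to=oz)
·← 28800000/45359237
·→ datewheel.roll(n=-104)
·← 1965-02-19
·→ datewheel.yhop(n=-4)
·← 1961-02-19
·→ keep.readout(p=/bake/preri)
·← mohi
·→ datewheel.anchor(d=2236-03-30)
·← 2236-03-30

Answer: 1961-02-19


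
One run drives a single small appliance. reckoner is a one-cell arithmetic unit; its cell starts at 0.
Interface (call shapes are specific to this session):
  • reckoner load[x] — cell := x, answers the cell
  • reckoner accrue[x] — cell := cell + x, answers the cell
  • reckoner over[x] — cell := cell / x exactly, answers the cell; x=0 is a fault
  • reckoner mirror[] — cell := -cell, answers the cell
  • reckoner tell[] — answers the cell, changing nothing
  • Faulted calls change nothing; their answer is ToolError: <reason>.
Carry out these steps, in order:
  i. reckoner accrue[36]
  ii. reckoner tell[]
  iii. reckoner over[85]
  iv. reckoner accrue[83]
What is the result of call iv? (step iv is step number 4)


Answer: 7091/85

Derivation:
% reckoner accrue x→36
:: 36
% reckoner tell
:: 36
% reckoner over x→85
:: 36/85
% reckoner accrue x→83
:: 7091/85


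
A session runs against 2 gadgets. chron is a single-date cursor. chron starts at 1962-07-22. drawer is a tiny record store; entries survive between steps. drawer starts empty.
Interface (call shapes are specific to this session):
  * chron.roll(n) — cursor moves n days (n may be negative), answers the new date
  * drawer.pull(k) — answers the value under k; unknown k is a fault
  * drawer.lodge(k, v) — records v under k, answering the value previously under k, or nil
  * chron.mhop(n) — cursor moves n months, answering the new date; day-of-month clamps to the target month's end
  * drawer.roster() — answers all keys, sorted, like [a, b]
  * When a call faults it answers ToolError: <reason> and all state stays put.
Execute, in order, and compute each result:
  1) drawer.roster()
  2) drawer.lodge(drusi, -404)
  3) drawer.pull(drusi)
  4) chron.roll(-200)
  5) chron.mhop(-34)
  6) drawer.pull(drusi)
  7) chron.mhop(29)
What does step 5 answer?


CALL roster[]
RET  []
CALL lodge[k: drusi; v: -404]
RET  nil
CALL pull[k: drusi]
RET  -404
CALL roll[n: -200]
RET  1962-01-03
CALL mhop[n: -34]
RET  1959-03-03
CALL pull[k: drusi]
RET  -404
CALL mhop[n: 29]
RET  1961-08-03

Answer: 1959-03-03
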